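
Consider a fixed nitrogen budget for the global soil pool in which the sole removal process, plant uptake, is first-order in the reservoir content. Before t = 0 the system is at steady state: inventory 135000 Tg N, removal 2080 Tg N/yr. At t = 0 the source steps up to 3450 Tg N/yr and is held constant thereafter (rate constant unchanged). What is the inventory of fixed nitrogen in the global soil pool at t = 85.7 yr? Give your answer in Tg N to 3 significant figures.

Residence time τ = M₀/F₀ = 64.90 yr. The eventual steady state is M_∞ = M₀·(F₁/F₀) = 135000 × 3450/2080 = 223920 Tg N.
The anomaly ΔM(t) = M(t) − M_∞ decays as ΔM₀·e^(−t/τ) with ΔM₀ = 135000 − 223920 = −88920 Tg N.
At t = 85.7 yr, e^(−t/τ) = e^(−1.320) = 0.2670, so ΔM = −23740 Tg N and M = 223920 − 23740 = 200170 Tg N.

200000 Tg N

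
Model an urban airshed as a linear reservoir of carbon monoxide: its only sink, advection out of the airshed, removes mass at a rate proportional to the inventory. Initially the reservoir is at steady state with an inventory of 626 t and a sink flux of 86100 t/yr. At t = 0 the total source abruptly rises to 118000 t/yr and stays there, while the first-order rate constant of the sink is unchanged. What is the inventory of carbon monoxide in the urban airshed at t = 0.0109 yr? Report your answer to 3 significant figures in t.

806 t

τ = M₀/F₀ = 626/86100 = 0.007271 yr; rate constant k = 1/τ.
New steady state M_∞ = F₁/k = F₁·τ = 118000 × 0.007271 = 857.93 t.
M(t) = M_∞ + (M₀ − M_∞)·e^(−t/τ); t/τ = 0.0109/0.007271 = 1.499, so e^(−t/τ) = 0.2233.
M(t) = 857.93 − 231.9 × 0.2233 = 806.14 t.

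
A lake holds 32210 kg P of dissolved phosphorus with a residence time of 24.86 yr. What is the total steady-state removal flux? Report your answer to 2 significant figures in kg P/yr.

F = M / τ = 32210 / 24.86 = 1296 kg P/yr.

1300 kg P/yr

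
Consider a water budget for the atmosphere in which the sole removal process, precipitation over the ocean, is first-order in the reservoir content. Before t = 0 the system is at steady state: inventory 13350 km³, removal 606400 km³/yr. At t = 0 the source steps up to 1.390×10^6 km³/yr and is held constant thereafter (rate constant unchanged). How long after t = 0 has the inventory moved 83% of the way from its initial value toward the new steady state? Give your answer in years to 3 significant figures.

τ = M₀/F₀ = 13350/606400 = 0.02202 yr.
The remaining gap fraction is e^(−t/τ); 83% covered ⇒ e^(−t/τ) = 0.170.
t = −τ ln(0.170) = 0.02202 × 1.772 = 0.03901 yr.

0.0390 yr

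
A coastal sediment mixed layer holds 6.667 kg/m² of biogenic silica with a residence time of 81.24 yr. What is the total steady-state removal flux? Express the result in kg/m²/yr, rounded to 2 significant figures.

0.082 kg/m²/yr

F = M / τ = 6.667 / 81.24 = 0.08207 kg/m²/yr.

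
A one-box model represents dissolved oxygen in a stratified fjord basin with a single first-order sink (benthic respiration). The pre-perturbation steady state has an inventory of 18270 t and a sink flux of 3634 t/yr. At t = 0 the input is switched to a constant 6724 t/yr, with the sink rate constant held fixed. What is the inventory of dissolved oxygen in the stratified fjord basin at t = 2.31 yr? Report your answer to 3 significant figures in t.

24000 t

The sink rate constant is k = F₀/M₀ = 3634/18270 = 0.1989 yr⁻¹.
Solving dM/dt = F₁ − kM with M(0) = M₀ gives M(t) = F₁/k + (M₀ − F₁/k)·e^(−kt).
F₁/k = 6724/0.1989 = 33805 t; kt = 0.1989 × 2.31 = 0.4595, e^(−kt) = 0.6316.
M(2.31) = 33805 + (18270 − 33805) × 0.6316 = 33805 − 9812 = 23993 t.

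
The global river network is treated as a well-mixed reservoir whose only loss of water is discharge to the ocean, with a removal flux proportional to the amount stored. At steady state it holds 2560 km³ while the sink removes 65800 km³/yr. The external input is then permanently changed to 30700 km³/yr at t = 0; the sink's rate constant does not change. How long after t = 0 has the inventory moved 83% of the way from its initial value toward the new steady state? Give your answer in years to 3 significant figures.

0.0689 yr

τ = M₀/F₀ = 2560/65800 = 0.03891 yr.
The remaining gap fraction is e^(−t/τ); 83% covered ⇒ e^(−t/τ) = 0.170.
t = −τ ln(0.170) = 0.03891 × 1.772 = 0.06894 yr.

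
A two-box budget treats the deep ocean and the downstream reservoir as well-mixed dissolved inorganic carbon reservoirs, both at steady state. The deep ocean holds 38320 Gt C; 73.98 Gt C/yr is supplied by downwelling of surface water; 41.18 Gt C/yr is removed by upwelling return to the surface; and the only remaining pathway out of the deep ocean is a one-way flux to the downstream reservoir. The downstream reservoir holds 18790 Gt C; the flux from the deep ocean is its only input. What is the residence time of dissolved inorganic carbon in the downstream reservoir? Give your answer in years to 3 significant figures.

Balance the deep ocean: ΣF_in = 73.980 Gt C/yr.
Flux to the downstream reservoir = ΣF_in − (41.18) = 32.800 Gt C/yr.
At steady state the output of the downstream reservoir equals its input, 32.800 Gt C/yr.
τ = M / F = 18790 / 32.800 = 572.9 yr.

573 yr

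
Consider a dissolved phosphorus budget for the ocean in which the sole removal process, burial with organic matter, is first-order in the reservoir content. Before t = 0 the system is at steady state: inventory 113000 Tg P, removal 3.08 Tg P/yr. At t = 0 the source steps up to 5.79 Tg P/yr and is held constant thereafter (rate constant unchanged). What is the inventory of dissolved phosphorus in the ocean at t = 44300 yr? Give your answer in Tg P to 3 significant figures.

The sink rate constant is k = F₀/M₀ = 3.08/113000 = 2.726×10^-5 yr⁻¹.
Solving dM/dt = F₁ − kM with M(0) = M₀ gives M(t) = F₁/k + (M₀ − F₁/k)·e^(−kt).
F₁/k = 5.79/2.726×10^-5 = 212430 Tg P; kt = 2.726×10^-5 × 44300 = 1.207, e^(−kt) = 0.2990.
M(44300) = 212430 + (113000 − 212430) × 0.2990 = 212430 − 29720 = 182700 Tg P.

183000 Tg P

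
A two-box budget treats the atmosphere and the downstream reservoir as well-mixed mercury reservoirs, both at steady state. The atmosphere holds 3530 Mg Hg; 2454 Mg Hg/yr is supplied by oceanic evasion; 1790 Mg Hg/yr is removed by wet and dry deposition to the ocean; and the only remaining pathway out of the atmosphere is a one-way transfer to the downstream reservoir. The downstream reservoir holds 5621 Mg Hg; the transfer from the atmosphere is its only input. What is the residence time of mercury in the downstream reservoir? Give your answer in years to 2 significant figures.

8.5 yr

Balance the atmosphere: ΣF_in = 2454.0 Mg Hg/yr.
Transfer to the downstream reservoir = ΣF_in − (1790) = 664.00 Mg Hg/yr.
At steady state the output of the downstream reservoir equals its input, 664.00 Mg Hg/yr.
τ = M / F = 5621 / 664.00 = 8.465 yr.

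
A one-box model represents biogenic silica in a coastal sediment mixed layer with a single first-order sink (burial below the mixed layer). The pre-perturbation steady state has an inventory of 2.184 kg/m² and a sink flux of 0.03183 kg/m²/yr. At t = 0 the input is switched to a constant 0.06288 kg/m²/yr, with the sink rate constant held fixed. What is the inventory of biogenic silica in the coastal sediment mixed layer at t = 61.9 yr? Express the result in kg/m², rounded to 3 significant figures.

3.45 kg/m²

The sink rate constant is k = F₀/M₀ = 0.03183/2.184 = 0.01457 yr⁻¹.
Solving dM/dt = F₁ − kM with M(0) = M₀ gives M(t) = F₁/k + (M₀ − F₁/k)·e^(−kt).
F₁/k = 0.06288/0.01457 = 4.3145 kg/m²; kt = 0.01457 × 61.9 = 0.9021, e^(−kt) = 0.4057.
M(61.9) = 4.3145 + (2.184 − 4.3145) × 0.4057 = 4.3145 − 0.8643 = 3.4501 kg/m².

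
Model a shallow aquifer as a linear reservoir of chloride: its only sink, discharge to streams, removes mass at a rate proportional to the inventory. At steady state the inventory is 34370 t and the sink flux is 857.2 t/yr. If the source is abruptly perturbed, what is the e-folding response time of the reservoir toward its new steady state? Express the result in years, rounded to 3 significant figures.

For a linear reservoir the response time equals the residence time τ = M/F.
τ = 34370 / 857.2 = 40.10 yr.

40.1 yr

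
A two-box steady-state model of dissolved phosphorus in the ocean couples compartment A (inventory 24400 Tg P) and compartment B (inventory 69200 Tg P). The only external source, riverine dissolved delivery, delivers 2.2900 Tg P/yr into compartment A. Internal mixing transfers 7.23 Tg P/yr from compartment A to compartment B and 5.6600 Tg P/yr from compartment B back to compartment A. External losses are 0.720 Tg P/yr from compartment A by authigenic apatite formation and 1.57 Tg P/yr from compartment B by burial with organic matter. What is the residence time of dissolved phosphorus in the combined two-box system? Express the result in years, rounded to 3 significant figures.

For the system as a whole, the A↔B exchange is internal and contributes nothing to the throughput; only the external sinks remove mass.
M_total = 24400 + 69200 = 93600 Tg P.
ΣF_external_out = 0.720 + 1.57 = 2.2900 Tg P/yr.
τ = M_total / ΣF_ext = 93600 / 2.2900 = 40870 yr.

40900 yr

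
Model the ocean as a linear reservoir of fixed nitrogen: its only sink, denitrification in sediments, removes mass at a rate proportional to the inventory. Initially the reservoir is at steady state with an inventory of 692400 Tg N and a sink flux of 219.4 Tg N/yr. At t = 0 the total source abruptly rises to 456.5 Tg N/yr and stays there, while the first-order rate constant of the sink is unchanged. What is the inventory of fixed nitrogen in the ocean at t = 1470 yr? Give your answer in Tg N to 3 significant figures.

971000 Tg N

Residence time τ = M₀/F₀ = 3156 yr. The eventual steady state is M_∞ = M₀·(F₁/F₀) = 692400 × 456.5/219.4 = 1.4407×10^6 Tg N.
The anomaly ΔM(t) = M(t) − M_∞ decays as ΔM₀·e^(−t/τ) with ΔM₀ = 692400 − 1.4407×10^6 = −748300 Tg N.
At t = 1470 yr, e^(−t/τ) = e^(−0.4658) = 0.6276, so ΔM = −469600 Tg N and M = 1.4407×10^6 − 469600 = 971030 Tg N.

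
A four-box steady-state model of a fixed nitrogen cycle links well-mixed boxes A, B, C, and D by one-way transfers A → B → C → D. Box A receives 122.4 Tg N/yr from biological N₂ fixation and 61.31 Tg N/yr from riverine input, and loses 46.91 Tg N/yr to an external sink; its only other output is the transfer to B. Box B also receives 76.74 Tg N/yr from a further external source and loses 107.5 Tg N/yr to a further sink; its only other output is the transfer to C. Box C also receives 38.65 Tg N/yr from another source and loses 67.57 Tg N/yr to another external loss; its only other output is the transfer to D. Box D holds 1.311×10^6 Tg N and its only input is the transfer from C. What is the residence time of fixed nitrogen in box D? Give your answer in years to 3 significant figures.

Box A: F(A→B) = (122.4 + 61.31) − 46.91 = 136.80 Tg N/yr.
Box B: F(B→C) = (136.80 + 76.74) − 107.5 = 106.04 Tg N/yr.
Box C: F(C→D) = (106.04 + 38.65) − 67.57 = 77.120 Tg N/yr.
Box D throughput = its input = 77.120 Tg N/yr; τ = 1.311×10^6 / 77.120 = 17000 yr.

17000 yr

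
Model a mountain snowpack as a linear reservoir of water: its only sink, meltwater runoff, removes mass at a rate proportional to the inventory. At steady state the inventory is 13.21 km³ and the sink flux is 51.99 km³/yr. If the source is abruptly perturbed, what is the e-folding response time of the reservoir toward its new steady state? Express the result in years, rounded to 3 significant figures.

For a linear reservoir the response time equals the residence time τ = M/F.
τ = 13.21 / 51.99 = 0.2541 yr.

0.254 yr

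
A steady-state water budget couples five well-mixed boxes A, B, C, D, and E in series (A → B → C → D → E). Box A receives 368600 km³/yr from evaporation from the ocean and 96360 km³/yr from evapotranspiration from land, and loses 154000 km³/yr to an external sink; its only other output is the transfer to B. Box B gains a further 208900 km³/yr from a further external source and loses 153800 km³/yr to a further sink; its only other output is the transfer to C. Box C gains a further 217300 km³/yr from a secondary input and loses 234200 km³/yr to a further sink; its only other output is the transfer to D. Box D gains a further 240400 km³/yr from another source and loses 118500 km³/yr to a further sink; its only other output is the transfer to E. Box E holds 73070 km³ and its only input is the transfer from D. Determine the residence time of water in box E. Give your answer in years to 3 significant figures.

0.155 yr

Box A: F(A→B) = (368600 + 96360) − 154000 = 310960 km³/yr.
Box B: F(B→C) = (310960 + 208900) − 153800 = 366060 km³/yr.
Box C: F(C→D) = (366060 + 217300) − 234200 = 349160 km³/yr.
Box D: F(D→E) = (349160 + 240400) − 118500 = 471060 km³/yr.
Box E throughput = its input = 471060 km³/yr; τ = 73070 / 471060 = 0.1551 yr.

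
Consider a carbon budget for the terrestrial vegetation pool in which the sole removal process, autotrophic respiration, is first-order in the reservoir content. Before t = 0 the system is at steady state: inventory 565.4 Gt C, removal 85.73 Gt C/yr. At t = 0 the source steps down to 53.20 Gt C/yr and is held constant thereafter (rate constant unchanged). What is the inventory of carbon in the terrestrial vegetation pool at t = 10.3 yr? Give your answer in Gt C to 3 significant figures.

Residence time τ = M₀/F₀ = 6.595 yr. The eventual steady state is M_∞ = M₀·(F₁/F₀) = 565.4 × 53.20/85.73 = 350.86 Gt C.
The anomaly ΔM(t) = M(t) − M_∞ decays as ΔM₀·e^(−t/τ) with ΔM₀ = 565.4 − 350.86 = 214.5 Gt C.
At t = 10.3 yr, e^(−t/τ) = e^(−1.562) = 0.2098, so ΔM = 45.00 Gt C and M = 350.86 + 45.00 = 395.86 Gt C.

396 Gt C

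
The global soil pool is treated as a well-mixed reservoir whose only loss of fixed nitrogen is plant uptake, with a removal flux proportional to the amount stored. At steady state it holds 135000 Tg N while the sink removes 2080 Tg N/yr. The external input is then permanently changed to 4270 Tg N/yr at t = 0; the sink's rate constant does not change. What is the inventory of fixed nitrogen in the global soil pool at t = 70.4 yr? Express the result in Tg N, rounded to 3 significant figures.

The sink rate constant is k = F₀/M₀ = 2080/135000 = 0.01541 yr⁻¹.
Solving dM/dt = F₁ − kM with M(0) = M₀ gives M(t) = F₁/k + (M₀ − F₁/k)·e^(−kt).
F₁/k = 4270/0.01541 = 277140 Tg N; kt = 0.01541 × 70.4 = 1.085, e^(−kt) = 0.3380.
M(70.4) = 277140 + (135000 − 277140) × 0.3380 = 277140 − 48040 = 229090 Tg N.

229000 Tg N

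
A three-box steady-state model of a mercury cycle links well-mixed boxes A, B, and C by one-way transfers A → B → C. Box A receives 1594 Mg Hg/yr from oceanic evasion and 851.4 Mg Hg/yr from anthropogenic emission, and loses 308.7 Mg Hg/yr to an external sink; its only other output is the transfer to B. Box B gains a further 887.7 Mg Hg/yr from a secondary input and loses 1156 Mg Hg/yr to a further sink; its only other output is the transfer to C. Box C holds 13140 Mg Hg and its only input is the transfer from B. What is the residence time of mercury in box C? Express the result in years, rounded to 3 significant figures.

Box A: F(A→B) = (1594 + 851.4) − 308.7 = 2136.7 Mg Hg/yr.
Box B: F(B→C) = (2136.7 + 887.7) − 1156 = 1868.4 Mg Hg/yr.
Box C throughput = its input = 1868.4 Mg Hg/yr; τ = 13140 / 1868.4 = 7.033 yr.

7.03 yr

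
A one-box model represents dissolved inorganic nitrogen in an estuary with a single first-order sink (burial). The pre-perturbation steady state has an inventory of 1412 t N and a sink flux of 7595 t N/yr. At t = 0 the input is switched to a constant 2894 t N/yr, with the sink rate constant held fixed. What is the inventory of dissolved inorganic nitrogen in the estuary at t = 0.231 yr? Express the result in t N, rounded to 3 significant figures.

790 t N

τ = M₀/F₀ = 1412/7595 = 0.1859 yr; rate constant k = 1/τ.
New steady state M_∞ = F₁/k = F₁·τ = 2894 × 0.1859 = 538.03 t N.
M(t) = M_∞ + (M₀ − M_∞)·e^(−t/τ); t/τ = 0.231/0.1859 = 1.243, so e^(−t/τ) = 0.2887.
M(t) = 538.03 + 874.0 × 0.2887 = 790.30 t N.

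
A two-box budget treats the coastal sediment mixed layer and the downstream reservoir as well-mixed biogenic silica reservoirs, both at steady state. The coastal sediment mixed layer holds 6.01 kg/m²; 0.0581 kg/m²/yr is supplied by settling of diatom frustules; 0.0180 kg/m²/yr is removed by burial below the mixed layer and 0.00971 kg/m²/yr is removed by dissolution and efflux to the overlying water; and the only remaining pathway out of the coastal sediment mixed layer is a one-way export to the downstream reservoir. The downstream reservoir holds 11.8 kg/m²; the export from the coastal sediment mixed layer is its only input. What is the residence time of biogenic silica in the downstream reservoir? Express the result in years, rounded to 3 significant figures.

388 yr

Balance the coastal sediment mixed layer: ΣF_in = 0.058100 kg/m²/yr.
Export to the downstream reservoir = ΣF_in − (0.0180 + 0.00971) = 0.030390 kg/m²/yr.
At steady state the output of the downstream reservoir equals its input, 0.030390 kg/m²/yr.
τ = M / F = 11.8 / 0.030390 = 388.3 yr.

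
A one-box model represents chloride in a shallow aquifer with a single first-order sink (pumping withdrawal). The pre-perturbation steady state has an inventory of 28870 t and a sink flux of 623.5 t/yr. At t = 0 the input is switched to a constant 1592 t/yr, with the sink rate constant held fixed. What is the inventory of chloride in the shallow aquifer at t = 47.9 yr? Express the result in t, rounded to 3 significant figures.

τ = M₀/F₀ = 28870/623.5 = 46.30 yr; rate constant k = 1/τ.
New steady state M_∞ = F₁/k = F₁·τ = 1592 × 46.30 = 73715 t.
M(t) = M_∞ + (M₀ − M_∞)·e^(−t/τ); t/τ = 47.9/46.30 = 1.034, so e^(−t/τ) = 0.3554.
M(t) = 73715 − 44840 × 0.3554 = 57776 t.

57800 t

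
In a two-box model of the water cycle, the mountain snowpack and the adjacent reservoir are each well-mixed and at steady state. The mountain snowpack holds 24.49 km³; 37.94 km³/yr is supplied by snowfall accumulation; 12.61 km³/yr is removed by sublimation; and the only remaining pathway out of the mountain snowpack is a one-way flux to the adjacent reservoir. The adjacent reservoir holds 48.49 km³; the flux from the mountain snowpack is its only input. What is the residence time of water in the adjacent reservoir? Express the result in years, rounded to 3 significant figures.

1.91 yr

Balance the mountain snowpack: ΣF_in = 37.940 km³/yr.
Flux to the adjacent reservoir = ΣF_in − (12.61) = 25.330 km³/yr.
At steady state the output of the adjacent reservoir equals its input, 25.330 km³/yr.
τ = M / F = 48.49 / 25.330 = 1.914 yr.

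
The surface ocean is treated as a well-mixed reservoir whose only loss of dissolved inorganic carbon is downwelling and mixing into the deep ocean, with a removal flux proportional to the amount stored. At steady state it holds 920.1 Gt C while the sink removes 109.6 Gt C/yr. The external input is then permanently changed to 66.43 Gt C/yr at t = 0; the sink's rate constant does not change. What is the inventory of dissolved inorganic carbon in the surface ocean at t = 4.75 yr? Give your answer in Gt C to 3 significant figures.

The sink rate constant is k = F₀/M₀ = 109.6/920.1 = 0.1191 yr⁻¹.
Solving dM/dt = F₁ − kM with M(0) = M₀ gives M(t) = F₁/k + (M₀ − F₁/k)·e^(−kt).
F₁/k = 66.43/0.1191 = 557.68 Gt C; kt = 0.1191 × 4.75 = 0.5658, e^(−kt) = 0.5679.
M(4.75) = 557.68 + (920.1 − 557.68) × 0.5679 = 557.68 + 205.8 = 763.50 Gt C.

764 Gt C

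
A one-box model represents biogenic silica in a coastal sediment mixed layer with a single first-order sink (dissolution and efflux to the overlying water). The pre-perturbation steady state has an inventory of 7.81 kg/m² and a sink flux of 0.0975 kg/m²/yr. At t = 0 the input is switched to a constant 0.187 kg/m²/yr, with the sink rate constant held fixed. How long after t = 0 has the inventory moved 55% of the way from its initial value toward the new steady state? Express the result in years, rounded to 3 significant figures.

τ = M₀/F₀ = 7.81/0.0975 = 80.10 yr.
The remaining gap fraction is e^(−t/τ); 55% covered ⇒ e^(−t/τ) = 0.450.
t = −τ ln(0.450) = 80.10 × 0.7985 = 63.96 yr.

64.0 yr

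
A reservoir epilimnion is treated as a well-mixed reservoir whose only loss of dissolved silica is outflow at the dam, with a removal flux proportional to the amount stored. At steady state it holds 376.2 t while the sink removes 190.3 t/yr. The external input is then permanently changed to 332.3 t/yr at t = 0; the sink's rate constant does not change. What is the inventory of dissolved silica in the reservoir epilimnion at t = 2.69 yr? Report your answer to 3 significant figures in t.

585 t

τ = M₀/F₀ = 376.2/190.3 = 1.977 yr; rate constant k = 1/τ.
New steady state M_∞ = F₁/k = F₁·τ = 332.3 × 1.977 = 656.92 t.
M(t) = M_∞ + (M₀ − M_∞)·e^(−t/τ); t/τ = 2.69/1.977 = 1.361, so e^(−t/τ) = 0.2565.
M(t) = 656.92 − 280.7 × 0.2565 = 584.92 t.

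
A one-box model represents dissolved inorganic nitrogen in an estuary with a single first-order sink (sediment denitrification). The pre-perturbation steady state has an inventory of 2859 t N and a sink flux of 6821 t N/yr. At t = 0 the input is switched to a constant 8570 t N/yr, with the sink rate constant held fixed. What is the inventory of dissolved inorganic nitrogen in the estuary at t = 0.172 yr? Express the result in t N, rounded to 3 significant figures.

3110 t N

τ = M₀/F₀ = 2859/6821 = 0.4191 yr; rate constant k = 1/τ.
New steady state M_∞ = F₁/k = F₁·τ = 8570 × 0.4191 = 3592.1 t N.
M(t) = M_∞ + (M₀ − M_∞)·e^(−t/τ); t/τ = 0.172/0.4191 = 0.4104, so e^(−t/τ) = 0.6634.
M(t) = 3592.1 − 733.1 × 0.6634 = 3105.7 t N.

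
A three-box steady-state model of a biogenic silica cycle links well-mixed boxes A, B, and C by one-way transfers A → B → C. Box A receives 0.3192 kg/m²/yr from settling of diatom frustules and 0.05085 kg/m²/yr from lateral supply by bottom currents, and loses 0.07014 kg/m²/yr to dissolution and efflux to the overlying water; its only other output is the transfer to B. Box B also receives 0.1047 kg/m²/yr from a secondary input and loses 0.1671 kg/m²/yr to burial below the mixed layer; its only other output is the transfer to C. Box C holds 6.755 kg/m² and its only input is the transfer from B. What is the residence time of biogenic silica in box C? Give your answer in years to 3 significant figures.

28.4 yr

Box A: F(A→B) = (0.3192 + 0.05085) − 0.07014 = 0.29991 kg/m²/yr.
Box B: F(B→C) = (0.29991 + 0.1047) − 0.1671 = 0.23751 kg/m²/yr.
Box C throughput = its input = 0.23751 kg/m²/yr; τ = 6.755 / 0.23751 = 28.44 yr.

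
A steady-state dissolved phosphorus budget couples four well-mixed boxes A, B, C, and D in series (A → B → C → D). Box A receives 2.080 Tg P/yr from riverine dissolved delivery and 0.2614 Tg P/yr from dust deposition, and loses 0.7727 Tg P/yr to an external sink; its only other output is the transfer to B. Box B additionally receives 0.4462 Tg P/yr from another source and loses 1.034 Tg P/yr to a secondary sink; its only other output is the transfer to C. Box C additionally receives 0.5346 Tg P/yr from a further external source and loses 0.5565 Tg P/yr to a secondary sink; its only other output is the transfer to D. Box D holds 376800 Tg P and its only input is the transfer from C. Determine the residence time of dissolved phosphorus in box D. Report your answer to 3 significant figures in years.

393000 yr

Box A: F(A→B) = (2.080 + 0.2614) − 0.7727 = 1.5687 Tg P/yr.
Box B: F(B→C) = (1.5687 + 0.4462) − 1.034 = 0.98090 Tg P/yr.
Box C: F(C→D) = (0.98090 + 0.5346) − 0.5565 = 0.95900 Tg P/yr.
Box D throughput = its input = 0.95900 Tg P/yr; τ = 376800 / 0.95900 = 392900 yr.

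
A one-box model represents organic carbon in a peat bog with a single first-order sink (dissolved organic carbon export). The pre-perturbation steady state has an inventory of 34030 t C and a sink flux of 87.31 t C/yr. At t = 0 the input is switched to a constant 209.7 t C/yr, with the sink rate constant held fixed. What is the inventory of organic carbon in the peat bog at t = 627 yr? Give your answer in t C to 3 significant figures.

τ = M₀/F₀ = 34030/87.31 = 389.8 yr; rate constant k = 1/τ.
New steady state M_∞ = F₁/k = F₁·τ = 209.7 × 389.8 = 81733 t C.
M(t) = M_∞ + (M₀ − M_∞)·e^(−t/τ); t/τ = 627/389.8 = 1.609, so e^(−t/τ) = 0.2002.
M(t) = 81733 − 47700 × 0.2002 = 72185 t C.

72200 t C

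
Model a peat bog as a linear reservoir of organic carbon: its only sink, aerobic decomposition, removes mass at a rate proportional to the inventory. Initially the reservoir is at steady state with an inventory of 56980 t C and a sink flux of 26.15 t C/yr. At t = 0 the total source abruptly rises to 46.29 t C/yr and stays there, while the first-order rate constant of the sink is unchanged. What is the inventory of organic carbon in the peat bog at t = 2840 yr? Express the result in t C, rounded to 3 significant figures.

Residence time τ = M₀/F₀ = 2179 yr. The eventual steady state is M_∞ = M₀·(F₁/F₀) = 56980 × 46.29/26.15 = 100860 t C.
The anomaly ΔM(t) = M(t) − M_∞ decays as ΔM₀·e^(−t/τ) with ΔM₀ = 56980 − 100860 = −43880 t C.
At t = 2840 yr, e^(−t/τ) = e^(−1.303) = 0.2716, so ΔM = −11920 t C and M = 100860 − 11920 = 88945 t C.

88900 t C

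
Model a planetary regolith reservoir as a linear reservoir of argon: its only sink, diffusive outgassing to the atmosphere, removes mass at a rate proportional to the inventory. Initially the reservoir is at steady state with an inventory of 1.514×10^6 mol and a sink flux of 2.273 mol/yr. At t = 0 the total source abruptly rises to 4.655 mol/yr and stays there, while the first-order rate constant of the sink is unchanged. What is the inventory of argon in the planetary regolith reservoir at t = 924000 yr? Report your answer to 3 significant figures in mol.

2.70×10^6 mol

The sink rate constant is k = F₀/M₀ = 2.273/1.514×10^6 = 1.501×10^-6 yr⁻¹.
Solving dM/dt = F₁ − kM with M(0) = M₀ gives M(t) = F₁/k + (M₀ − F₁/k)·e^(−kt).
F₁/k = 4.655/1.501×10^-6 = 3.1006×10^6 mol; kt = 1.501×10^-6 × 924000 = 1.387, e^(−kt) = 0.2498.
M(924000) = 3.1006×10^6 + (1.514×10^6 − 3.1006×10^6) × 0.2498 = 3.1006×10^6 − 396300 = 2.7043×10^6 mol.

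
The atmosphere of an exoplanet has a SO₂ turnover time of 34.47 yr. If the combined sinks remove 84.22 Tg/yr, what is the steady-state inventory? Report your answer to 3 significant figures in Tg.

2900 Tg

τ = M/F ⇒ M = τ × F = 34.47 × 84.22 = 2903 Tg.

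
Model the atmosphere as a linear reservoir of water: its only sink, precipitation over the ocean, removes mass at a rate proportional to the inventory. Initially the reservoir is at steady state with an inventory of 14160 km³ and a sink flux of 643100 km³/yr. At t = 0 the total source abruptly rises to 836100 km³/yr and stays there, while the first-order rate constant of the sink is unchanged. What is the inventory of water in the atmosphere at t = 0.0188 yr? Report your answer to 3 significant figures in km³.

16600 km³

τ = M₀/F₀ = 14160/643100 = 0.02202 yr; rate constant k = 1/τ.
New steady state M_∞ = F₁/k = F₁·τ = 836100 × 0.02202 = 18410 km³.
M(t) = M_∞ + (M₀ − M_∞)·e^(−t/τ); t/τ = 0.0188/0.02202 = 0.8538, so e^(−t/τ) = 0.4258.
M(t) = 18410 − 4250 × 0.4258 = 16600 km³.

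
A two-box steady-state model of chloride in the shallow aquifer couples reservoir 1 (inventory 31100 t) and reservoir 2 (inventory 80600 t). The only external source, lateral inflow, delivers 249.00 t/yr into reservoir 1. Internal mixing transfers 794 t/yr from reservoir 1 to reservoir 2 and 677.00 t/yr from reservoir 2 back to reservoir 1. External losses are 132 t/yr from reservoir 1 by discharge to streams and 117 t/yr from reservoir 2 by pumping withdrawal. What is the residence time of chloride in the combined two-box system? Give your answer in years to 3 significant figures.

Treat the two boxes together as one reservoir: the mixing fluxes between them are internal recycling, so τ = ΣM / Σ(external losses).
M_total = 31100 + 80600 = 111700 t.
ΣF_external_out = 132 + 117 = 249.00 t/yr.
τ = M_total / ΣF_ext = 111700 / 249.00 = 448.6 yr.

449 yr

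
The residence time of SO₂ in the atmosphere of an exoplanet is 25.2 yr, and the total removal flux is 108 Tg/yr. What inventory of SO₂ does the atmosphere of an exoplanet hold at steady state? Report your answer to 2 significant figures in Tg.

τ = M/F ⇒ M = τ × F = 25.2 × 108 = 2722 Tg.

2700 Tg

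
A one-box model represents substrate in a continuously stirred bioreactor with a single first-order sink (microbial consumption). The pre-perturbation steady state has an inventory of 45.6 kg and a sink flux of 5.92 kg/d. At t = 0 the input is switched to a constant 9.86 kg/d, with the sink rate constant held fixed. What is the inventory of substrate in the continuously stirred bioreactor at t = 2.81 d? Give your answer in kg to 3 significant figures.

54.9 kg

Residence time τ = M₀/F₀ = 7.703 d. The eventual steady state is M_∞ = M₀·(F₁/F₀) = 45.6 × 9.86/5.92 = 75.949 kg.
The anomaly ΔM(t) = M(t) − M_∞ decays as ΔM₀·e^(−t/τ) with ΔM₀ = 45.6 − 75.949 = −30.35 kg.
At t = 2.81 d, e^(−t/τ) = e^(−0.3648) = 0.6943, so ΔM = −21.07 kg and M = 75.949 − 21.07 = 54.877 kg.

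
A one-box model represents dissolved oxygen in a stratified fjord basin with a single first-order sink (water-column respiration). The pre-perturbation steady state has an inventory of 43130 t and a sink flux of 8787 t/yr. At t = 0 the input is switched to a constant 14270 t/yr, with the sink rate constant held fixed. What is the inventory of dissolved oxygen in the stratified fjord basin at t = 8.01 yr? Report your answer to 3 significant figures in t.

The sink rate constant is k = F₀/M₀ = 8787/43130 = 0.2037 yr⁻¹.
Solving dM/dt = F₁ − kM with M(0) = M₀ gives M(t) = F₁/k + (M₀ − F₁/k)·e^(−kt).
F₁/k = 14270/0.2037 = 70043 t; kt = 0.2037 × 8.01 = 1.632, e^(−kt) = 0.1956.
M(8.01) = 70043 + (43130 − 70043) × 0.1956 = 70043 − 5263 = 64780 t.

64800 t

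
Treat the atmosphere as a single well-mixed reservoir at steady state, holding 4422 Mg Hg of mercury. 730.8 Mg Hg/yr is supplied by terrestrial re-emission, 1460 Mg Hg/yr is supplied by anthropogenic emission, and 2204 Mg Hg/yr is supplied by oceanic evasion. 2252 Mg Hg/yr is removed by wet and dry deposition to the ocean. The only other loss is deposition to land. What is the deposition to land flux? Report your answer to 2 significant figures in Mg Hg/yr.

2100 Mg Hg/yr

At steady state ΣF_in = ΣF_out.
ΣF_in = 730.8 + 1460 + 2204 = 4394.8 Mg Hg/yr.
Deposition to land flux = ΣF_in − (2252) = 4394.8 − 2252 = 2143 Mg Hg/yr.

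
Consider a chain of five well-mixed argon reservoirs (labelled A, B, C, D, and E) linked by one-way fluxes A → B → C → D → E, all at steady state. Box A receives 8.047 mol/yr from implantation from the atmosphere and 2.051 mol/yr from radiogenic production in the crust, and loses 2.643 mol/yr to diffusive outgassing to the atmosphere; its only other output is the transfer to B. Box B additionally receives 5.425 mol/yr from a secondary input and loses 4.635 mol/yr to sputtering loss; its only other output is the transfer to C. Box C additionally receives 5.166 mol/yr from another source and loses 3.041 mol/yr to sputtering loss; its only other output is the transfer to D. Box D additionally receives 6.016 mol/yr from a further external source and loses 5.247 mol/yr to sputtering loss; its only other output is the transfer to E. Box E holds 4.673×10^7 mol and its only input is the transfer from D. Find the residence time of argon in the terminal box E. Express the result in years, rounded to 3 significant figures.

4.20×10^6 yr

Box A: F(A→B) = (8.047 + 2.051) − 2.643 = 7.4550 mol/yr.
Box B: F(B→C) = (7.4550 + 5.425) − 4.635 = 8.2450 mol/yr.
Box C: F(C→D) = (8.2450 + 5.166) − 3.041 = 10.370 mol/yr.
Box D: F(D→E) = (10.370 + 6.016) − 5.247 = 11.139 mol/yr.
Box E throughput = its input = 11.139 mol/yr; τ = 4.673×10^7 / 11.139 = 4.195×10^6 yr.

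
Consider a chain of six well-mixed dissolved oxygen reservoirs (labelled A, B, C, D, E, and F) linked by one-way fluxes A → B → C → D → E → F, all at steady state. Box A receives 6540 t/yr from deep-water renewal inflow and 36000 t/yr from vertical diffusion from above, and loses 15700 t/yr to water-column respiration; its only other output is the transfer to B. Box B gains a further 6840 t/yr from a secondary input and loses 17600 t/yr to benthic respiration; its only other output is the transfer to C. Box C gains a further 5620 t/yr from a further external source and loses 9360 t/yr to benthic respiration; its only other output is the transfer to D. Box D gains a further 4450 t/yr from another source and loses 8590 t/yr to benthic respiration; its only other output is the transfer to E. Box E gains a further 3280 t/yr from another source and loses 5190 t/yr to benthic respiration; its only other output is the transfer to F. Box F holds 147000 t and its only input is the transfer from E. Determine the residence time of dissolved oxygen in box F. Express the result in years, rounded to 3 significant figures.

Box A: F(A→B) = (6540 + 36000) − 15700 = 26840 t/yr.
Box B: F(B→C) = (26840 + 6840) − 17600 = 16080 t/yr.
Box C: F(C→D) = (16080 + 5620) − 9360 = 12340 t/yr.
Box D: F(D→E) = (12340 + 4450) − 8590 = 8200.0 t/yr.
Box E: F(E→F) = (8200.0 + 3280) − 5190 = 6290.0 t/yr.
Box F throughput = its input = 6290.0 t/yr; τ = 147000 / 6290.0 = 23.37 yr.

23.4 yr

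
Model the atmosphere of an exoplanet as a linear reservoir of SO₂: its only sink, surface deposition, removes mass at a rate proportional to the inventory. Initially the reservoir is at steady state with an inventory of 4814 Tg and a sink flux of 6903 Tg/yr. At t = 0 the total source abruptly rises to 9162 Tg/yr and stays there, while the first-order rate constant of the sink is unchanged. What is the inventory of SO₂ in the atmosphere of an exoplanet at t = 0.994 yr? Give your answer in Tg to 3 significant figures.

τ = M₀/F₀ = 4814/6903 = 0.6974 yr; rate constant k = 1/τ.
New steady state M_∞ = F₁/k = F₁·τ = 9162 × 0.6974 = 6389.4 Tg.
M(t) = M_∞ + (M₀ − M_∞)·e^(−t/τ); t/τ = 0.994/0.6974 = 1.425, so e^(−t/τ) = 0.2404.
M(t) = 6389.4 − 1575 × 0.2404 = 6010.6 Tg.

6010 Tg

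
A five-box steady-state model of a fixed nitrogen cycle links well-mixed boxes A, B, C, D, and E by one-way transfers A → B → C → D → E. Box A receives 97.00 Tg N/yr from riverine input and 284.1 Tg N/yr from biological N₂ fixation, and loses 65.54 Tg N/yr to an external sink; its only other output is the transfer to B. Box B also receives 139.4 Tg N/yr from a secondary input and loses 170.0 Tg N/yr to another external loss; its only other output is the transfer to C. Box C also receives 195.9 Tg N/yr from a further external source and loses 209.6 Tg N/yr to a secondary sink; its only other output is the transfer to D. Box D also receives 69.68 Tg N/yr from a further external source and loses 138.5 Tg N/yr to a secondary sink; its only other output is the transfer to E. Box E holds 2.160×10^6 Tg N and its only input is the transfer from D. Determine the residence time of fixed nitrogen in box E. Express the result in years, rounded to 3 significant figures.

10700 yr

Box A: F(A→B) = (97.00 + 284.1) − 65.54 = 315.56 Tg N/yr.
Box B: F(B→C) = (315.56 + 139.4) − 170.0 = 284.96 Tg N/yr.
Box C: F(C→D) = (284.96 + 195.9) − 209.6 = 271.26 Tg N/yr.
Box D: F(D→E) = (271.26 + 69.68) − 138.5 = 202.44 Tg N/yr.
Box E throughput = its input = 202.44 Tg N/yr; τ = 2.160×10^6 / 202.44 = 10670 yr.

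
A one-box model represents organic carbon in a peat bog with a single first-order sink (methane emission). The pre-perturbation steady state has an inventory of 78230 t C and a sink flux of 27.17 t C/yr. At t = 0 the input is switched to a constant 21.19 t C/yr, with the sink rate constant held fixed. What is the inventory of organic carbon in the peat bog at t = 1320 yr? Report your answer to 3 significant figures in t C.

Residence time τ = M₀/F₀ = 2879 yr. The eventual steady state is M_∞ = M₀·(F₁/F₀) = 78230 × 21.19/27.17 = 61012 t C.
The anomaly ΔM(t) = M(t) − M_∞ decays as ΔM₀·e^(−t/τ) with ΔM₀ = 78230 − 61012 = 17220 t C.
At t = 1320 yr, e^(−t/τ) = e^(−0.4584) = 0.6323, so ΔM = 10890 t C and M = 61012 + 10890 = 71898 t C.

71900 t C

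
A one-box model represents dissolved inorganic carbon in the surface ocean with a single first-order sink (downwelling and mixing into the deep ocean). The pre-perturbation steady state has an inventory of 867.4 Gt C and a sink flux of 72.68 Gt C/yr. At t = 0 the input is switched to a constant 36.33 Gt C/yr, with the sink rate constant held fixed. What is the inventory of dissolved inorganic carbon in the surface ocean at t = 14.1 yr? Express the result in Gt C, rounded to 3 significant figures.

The sink rate constant is k = F₀/M₀ = 72.68/867.4 = 0.08379 yr⁻¹.
Solving dM/dt = F₁ − kM with M(0) = M₀ gives M(t) = F₁/k + (M₀ − F₁/k)·e^(−kt).
F₁/k = 36.33/0.08379 = 433.58 Gt C; kt = 0.08379 × 14.1 = 1.181, e^(−kt) = 0.3068.
M(14.1) = 433.58 + (867.4 − 433.58) × 0.3068 = 433.58 + 133.1 = 566.69 Gt C.

567 Gt C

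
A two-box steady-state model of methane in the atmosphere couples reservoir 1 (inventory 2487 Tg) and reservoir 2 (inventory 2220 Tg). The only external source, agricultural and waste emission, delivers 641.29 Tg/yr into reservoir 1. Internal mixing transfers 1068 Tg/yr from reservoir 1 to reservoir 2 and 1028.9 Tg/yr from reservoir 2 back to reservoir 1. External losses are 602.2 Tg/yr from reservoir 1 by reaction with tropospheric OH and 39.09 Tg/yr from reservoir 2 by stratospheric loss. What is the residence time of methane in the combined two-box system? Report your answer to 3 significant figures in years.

Residence time in the combined system uses the total inventory and the total *external* removal — internal exchanges between the two boxes cancel.
M_total = 2487 + 2220 = 4707.0 Tg.
ΣF_external_out = 602.2 + 39.09 = 641.29 Tg/yr.
τ = M_total / ΣF_ext = 4707.0 / 641.29 = 7.340 yr.

7.34 yr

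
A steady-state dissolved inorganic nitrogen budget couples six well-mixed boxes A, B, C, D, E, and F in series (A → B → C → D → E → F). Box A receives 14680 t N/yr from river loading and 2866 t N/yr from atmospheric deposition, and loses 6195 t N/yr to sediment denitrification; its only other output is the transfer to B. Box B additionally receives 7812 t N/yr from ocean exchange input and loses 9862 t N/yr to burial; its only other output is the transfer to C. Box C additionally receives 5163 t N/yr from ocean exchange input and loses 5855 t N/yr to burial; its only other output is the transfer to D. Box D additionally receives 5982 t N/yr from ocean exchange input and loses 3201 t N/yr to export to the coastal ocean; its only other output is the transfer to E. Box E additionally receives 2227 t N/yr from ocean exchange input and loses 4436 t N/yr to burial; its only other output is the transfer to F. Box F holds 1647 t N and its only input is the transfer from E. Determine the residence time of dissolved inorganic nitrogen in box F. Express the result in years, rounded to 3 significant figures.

Box A: F(A→B) = (14680 + 2866) − 6195 = 11351 t N/yr.
Box B: F(B→C) = (11351 + 7812) − 9862 = 9301.0 t N/yr.
Box C: F(C→D) = (9301.0 + 5163) − 5855 = 8609.0 t N/yr.
Box D: F(D→E) = (8609.0 + 5982) − 3201 = 11390 t N/yr.
Box E: F(E→F) = (11390 + 2227) − 4436 = 9181.0 t N/yr.
Box F throughput = its input = 9181.0 t N/yr; τ = 1647 / 9181.0 = 0.1794 yr.

0.179 yr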